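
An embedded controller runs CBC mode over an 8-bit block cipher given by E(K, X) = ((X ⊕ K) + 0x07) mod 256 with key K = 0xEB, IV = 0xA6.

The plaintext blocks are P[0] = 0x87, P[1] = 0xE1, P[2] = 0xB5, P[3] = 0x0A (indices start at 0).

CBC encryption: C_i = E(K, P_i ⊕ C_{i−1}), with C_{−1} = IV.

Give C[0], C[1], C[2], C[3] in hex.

C[0]: P[0] ⊕ 0xA6 = 0x21; E(K, 0x21) = 0xD1.
C[1]: P[1] ⊕ 0xD1 = 0x30; E(K, 0x30) = 0xE2.
C[2]: P[2] ⊕ 0xE2 = 0x57; E(K, 0x57) = 0xC3.
C[3]: P[3] ⊕ 0xC3 = 0xC9; E(K, 0xC9) = 0x29.

C[0] = 0xD1, C[1] = 0xE2, C[2] = 0xC3, C[3] = 0x29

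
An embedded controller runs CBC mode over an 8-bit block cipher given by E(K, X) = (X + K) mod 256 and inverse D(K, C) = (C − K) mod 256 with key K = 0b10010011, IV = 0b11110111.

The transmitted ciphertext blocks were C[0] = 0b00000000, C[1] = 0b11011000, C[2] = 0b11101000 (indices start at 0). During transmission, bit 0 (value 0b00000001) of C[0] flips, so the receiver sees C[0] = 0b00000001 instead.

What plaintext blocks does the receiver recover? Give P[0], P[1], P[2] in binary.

P[0] = 0b10011001, P[1] = 0b01000100, P[2] = 0b10001101

CBC decryption: P_i = D(K, C_i) ⊕ C_{i−1}, with C_{−1} = IV.
Only C[0] changed, to 0b00000001. In CBC, a change in C_i garbles P_i and flips the same bit in P_{i+1}. Decrypting the received ciphertext:
P[0]: D(K, 0b00000001) = 0b01101110; 0b01101110 ⊕ 0b11110111 = 0b10011001.
P[1]: D(K, 0b11011000) = 0b01000101; 0b01000101 ⊕ 0b00000001 = 0b01000100.
P[2]: D(K, 0b11101000) = 0b01010101; 0b01010101 ⊕ 0b11011000 = 0b10001101.
Blocks that differ from the original plaintext: P[0], P[1].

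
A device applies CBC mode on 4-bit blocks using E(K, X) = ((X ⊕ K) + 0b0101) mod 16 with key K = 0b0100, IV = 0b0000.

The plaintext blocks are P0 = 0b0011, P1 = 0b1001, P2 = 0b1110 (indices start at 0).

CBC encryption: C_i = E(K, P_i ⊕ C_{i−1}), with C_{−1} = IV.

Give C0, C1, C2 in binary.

C0: P0 ⊕ 0b0000 = 0b0011; E(K, 0b0011) = 0b1100.
C1: P1 ⊕ 0b1100 = 0b0101; E(K, 0b0101) = 0b0110.
C2: P2 ⊕ 0b0110 = 0b1000; E(K, 0b1000) = 0b0001.

C0 = 0b1100, C1 = 0b0110, C2 = 0b0001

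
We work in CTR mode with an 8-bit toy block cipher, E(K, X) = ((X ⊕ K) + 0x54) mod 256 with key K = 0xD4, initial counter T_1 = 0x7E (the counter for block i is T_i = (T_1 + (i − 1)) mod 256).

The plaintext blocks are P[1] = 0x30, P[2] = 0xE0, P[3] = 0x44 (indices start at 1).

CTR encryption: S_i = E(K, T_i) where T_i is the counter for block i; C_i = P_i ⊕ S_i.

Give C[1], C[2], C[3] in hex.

C[1]: T = 0x7E, S = E(K, T) = 0xFE; 0x30 ⊕ 0xFE = 0xCE.
C[2]: T = 0x7F, S = E(K, T) = 0xFF; 0xE0 ⊕ 0xFF = 0x1F.
C[3]: T = 0x80, S = E(K, T) = 0xA8; 0x44 ⊕ 0xA8 = 0xEC.

C[1] = 0xCE, C[2] = 0x1F, C[3] = 0xEC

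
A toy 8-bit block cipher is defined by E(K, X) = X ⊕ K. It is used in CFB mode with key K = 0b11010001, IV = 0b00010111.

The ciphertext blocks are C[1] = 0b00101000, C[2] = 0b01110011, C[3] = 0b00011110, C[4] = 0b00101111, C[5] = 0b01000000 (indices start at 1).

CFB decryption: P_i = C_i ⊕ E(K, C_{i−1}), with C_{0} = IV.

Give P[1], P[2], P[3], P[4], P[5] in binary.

P[1] = 0b11101110, P[2] = 0b10001010, P[3] = 0b10111100, P[4] = 0b11100000, P[5] = 0b10111110

P[1]: E(K, 0b00010111) = 0b11000110; 0b00101000 ⊕ 0b11000110 = 0b11101110.
P[2]: E(K, 0b00101000) = 0b11111001; 0b01110011 ⊕ 0b11111001 = 0b10001010.
P[3]: E(K, 0b01110011) = 0b10100010; 0b00011110 ⊕ 0b10100010 = 0b10111100.
P[4]: E(K, 0b00011110) = 0b11001111; 0b00101111 ⊕ 0b11001111 = 0b11100000.
P[5]: E(K, 0b00101111) = 0b11111110; 0b01000000 ⊕ 0b11111110 = 0b10111110.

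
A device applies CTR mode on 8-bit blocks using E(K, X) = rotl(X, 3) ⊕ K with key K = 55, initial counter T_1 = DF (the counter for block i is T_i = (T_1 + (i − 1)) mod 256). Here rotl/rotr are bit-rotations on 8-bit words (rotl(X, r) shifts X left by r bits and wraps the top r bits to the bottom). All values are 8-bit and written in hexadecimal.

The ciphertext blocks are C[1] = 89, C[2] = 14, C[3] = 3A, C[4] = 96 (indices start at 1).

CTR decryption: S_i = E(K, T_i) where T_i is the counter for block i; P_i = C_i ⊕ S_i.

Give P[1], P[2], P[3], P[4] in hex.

P[1]: T = DF, S = E(K, T) = AB; 89 ⊕ AB = 22.
P[2]: T = E0, S = E(K, T) = 52; 14 ⊕ 52 = 46.
P[3]: T = E1, S = E(K, T) = 5A; 3A ⊕ 5A = 60.
P[4]: T = E2, S = E(K, T) = 42; 96 ⊕ 42 = D4.

P[1] = 22, P[2] = 46, P[3] = 60, P[4] = D4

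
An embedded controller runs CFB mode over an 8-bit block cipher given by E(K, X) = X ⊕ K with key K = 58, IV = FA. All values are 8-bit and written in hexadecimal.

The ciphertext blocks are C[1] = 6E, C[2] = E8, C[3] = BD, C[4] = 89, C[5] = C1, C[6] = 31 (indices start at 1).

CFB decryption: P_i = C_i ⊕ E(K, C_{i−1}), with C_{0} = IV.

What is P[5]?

P[5]: E(K, 89) = D1; C1 ⊕ D1 = 10.

P[5] = 10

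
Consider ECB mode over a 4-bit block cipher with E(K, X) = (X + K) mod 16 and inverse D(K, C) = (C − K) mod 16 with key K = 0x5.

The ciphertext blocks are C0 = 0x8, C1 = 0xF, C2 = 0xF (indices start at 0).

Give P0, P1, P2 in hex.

ECB decryption: P_i = D(K, C_i).
P0: D(K, 0x8) = 0x3.
P1: D(K, 0xF) = 0xA.
P2: D(K, 0xF) = 0xA.

P0 = 0x3, P1 = 0xA, P2 = 0xA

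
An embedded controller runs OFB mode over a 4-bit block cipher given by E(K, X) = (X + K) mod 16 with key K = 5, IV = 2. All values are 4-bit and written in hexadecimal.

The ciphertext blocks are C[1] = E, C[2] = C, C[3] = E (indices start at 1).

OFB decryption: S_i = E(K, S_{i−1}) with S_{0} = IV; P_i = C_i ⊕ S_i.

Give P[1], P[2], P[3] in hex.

P[1]: S = E(K, 2) = 7; E ⊕ 7 = 9.
P[2]: S = E(K, 7) = C; C ⊕ C = 0.
P[3]: S = E(K, C) = 1; E ⊕ 1 = F.

P[1] = 9, P[2] = 0, P[3] = F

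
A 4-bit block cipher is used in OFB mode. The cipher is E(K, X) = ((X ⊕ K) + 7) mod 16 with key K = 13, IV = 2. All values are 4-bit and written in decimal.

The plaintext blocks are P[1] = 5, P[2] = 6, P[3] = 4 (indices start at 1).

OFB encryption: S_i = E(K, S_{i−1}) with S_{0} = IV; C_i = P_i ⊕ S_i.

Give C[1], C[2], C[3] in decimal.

C[1] = 3, C[2] = 4, C[3] = 2

C[1]: S = E(K, 2) = 6; 5 ⊕ 6 = 3.
C[2]: S = E(K, 6) = 2; 6 ⊕ 2 = 4.
C[3]: S = E(K, 2) = 6; 4 ⊕ 6 = 2.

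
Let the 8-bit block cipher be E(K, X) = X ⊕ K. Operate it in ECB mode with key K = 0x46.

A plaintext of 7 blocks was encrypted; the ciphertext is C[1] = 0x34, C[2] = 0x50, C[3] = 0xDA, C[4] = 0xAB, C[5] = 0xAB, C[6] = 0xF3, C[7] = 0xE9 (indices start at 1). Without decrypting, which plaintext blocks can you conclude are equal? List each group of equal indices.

ECB encrypts each block independently with the same key, so equal ciphertext blocks imply equal plaintext blocks.
C[4] = C[5] = 0xAB, so P[4] = P[5].

P[4] = P[5]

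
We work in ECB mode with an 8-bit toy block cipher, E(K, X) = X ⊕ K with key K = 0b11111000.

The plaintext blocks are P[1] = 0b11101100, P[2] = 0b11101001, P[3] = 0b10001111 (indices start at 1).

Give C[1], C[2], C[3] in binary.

ECB encryption: C_i = E(K, P_i).
C[1]: E(K, 0b11101100) = 0b00010100.
C[2]: E(K, 0b11101001) = 0b00010001.
C[3]: E(K, 0b10001111) = 0b01110111.

C[1] = 0b00010100, C[2] = 0b00010001, C[3] = 0b01110111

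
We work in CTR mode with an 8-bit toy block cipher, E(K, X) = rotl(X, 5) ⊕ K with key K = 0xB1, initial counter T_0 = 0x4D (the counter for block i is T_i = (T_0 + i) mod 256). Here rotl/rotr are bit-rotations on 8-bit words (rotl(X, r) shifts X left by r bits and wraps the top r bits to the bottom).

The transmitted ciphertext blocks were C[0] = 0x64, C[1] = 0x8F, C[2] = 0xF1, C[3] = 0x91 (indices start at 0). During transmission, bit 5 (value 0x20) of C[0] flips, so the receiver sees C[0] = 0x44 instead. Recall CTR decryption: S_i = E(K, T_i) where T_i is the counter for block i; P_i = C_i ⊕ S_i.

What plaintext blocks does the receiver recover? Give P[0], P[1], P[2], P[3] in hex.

Only C[0] changed, to 0x44. In CTR, a change in C_i flips the same bit in P_i only; the keystream is unaffected. Decrypting the received ciphertext:
P[0]: T = 0x4D, S = E(K, T) = 0x18; 0x44 ⊕ 0x18 = 0x5C.
P[1]: T = 0x4E, S = E(K, T) = 0x78; 0x8F ⊕ 0x78 = 0xF7.
P[2]: T = 0x4F, S = E(K, T) = 0x58; 0xF1 ⊕ 0x58 = 0xA9.
P[3]: T = 0x50, S = E(K, T) = 0xBB; 0x91 ⊕ 0xBB = 0x2A.
Blocks that differ from the original plaintext: P[0].

P[0] = 0x5C, P[1] = 0xF7, P[2] = 0xA9, P[3] = 0x2A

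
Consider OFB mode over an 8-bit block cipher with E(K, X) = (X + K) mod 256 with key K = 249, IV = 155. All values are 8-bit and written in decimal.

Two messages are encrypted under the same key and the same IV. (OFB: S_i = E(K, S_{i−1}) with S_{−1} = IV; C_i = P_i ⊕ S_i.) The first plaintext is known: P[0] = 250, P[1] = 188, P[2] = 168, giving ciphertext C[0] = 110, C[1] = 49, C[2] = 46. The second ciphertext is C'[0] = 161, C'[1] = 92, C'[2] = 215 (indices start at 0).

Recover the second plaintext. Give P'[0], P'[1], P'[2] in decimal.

In OFB with a reused IV, both messages share the same keystream S_i, so C_i ⊕ C'_i = P_i ⊕ P'_i and thus P'_i = P_i ⊕ C_i ⊕ C'_i.
P'[0]: 250 ⊕ 110 ⊕ 161 = 53.
P'[1]: 188 ⊕ 49 ⊕ 92 = 209.
P'[2]: 168 ⊕ 46 ⊕ 215 = 81.

P'[0] = 53, P'[1] = 209, P'[2] = 81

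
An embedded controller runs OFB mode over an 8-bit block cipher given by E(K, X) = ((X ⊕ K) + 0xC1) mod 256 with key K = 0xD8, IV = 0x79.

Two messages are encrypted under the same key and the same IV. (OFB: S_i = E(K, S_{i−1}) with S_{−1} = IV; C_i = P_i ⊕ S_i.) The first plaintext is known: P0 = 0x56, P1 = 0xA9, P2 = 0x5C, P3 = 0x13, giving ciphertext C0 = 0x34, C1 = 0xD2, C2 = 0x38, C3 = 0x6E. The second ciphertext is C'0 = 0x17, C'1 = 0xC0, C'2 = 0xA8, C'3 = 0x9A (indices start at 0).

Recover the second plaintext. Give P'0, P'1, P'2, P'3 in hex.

In OFB with a reused IV, both messages share the same keystream S_i, so C_i ⊕ C'_i = P_i ⊕ P'_i and thus P'_i = P_i ⊕ C_i ⊕ C'_i.
P'0: 0x56 ⊕ 0x34 ⊕ 0x17 = 0x75.
P'1: 0xA9 ⊕ 0xD2 ⊕ 0xC0 = 0xBB.
P'2: 0x5C ⊕ 0x38 ⊕ 0xA8 = 0xCC.
P'3: 0x13 ⊕ 0x6E ⊕ 0x9A = 0xE7.

P'0 = 0x75, P'1 = 0xBB, P'2 = 0xCC, P'3 = 0xE7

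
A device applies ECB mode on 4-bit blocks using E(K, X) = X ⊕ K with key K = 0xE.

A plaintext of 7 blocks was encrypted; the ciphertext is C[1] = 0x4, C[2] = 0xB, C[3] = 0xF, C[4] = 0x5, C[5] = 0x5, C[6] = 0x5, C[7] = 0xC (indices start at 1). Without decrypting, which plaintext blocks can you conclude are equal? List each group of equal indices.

ECB encrypts each block independently with the same key, so equal ciphertext blocks imply equal plaintext blocks.
C[4] = C[5] = C[6] = 0x5, so P[4] = P[5] = P[6].

P[4] = P[5] = P[6]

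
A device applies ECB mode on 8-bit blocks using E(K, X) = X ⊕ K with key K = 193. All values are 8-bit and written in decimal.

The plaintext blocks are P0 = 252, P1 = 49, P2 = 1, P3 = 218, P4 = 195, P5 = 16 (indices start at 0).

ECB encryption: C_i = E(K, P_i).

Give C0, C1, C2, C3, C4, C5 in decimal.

C0: E(K, 252) = 61.
C1: E(K, 49) = 240.
C2: E(K, 1) = 192.
C3: E(K, 218) = 27.
C4: E(K, 195) = 2.
C5: E(K, 16) = 209.

C0 = 61, C1 = 240, C2 = 192, C3 = 27, C4 = 2, C5 = 209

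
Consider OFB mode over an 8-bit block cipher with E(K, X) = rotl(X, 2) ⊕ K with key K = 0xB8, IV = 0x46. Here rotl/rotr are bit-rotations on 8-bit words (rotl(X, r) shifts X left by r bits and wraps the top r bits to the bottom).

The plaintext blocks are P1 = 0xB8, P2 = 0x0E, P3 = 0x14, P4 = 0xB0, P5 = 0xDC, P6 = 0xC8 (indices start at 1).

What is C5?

OFB encryption: S_i = E(K, S_{i−1}) with S_{0} = IV; C_i = P_i ⊕ S_i.
C1: S = E(K, 0x46) = 0xA1; 0xB8 ⊕ 0xA1 = 0x19.
C2: S = E(K, 0xA1) = 0x3E; 0x0E ⊕ 0x3E = 0x30.
C3: S = E(K, 0x3E) = 0x40; 0x14 ⊕ 0x40 = 0x54.
C4: S = E(K, 0x40) = 0xB9; 0xB0 ⊕ 0xB9 = 0x09.
C5: S = E(K, 0xB9) = 0x5E; 0xDC ⊕ 0x5E = 0x82.

C5 = 0x82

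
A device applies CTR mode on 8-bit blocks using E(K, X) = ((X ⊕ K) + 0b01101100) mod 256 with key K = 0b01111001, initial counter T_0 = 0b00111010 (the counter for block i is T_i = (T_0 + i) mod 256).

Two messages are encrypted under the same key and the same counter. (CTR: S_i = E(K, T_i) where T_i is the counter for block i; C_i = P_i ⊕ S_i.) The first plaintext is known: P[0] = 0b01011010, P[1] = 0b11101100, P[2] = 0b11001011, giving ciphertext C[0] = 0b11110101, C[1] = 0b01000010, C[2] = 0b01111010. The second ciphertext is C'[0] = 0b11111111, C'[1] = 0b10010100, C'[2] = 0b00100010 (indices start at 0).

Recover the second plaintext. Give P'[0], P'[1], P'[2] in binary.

P'[0] = 0b01010000, P'[1] = 0b00111010, P'[2] = 0b10010011

In CTR with a reused counter, both messages share the same keystream S_i, so C_i ⊕ C'_i = P_i ⊕ P'_i and thus P'_i = P_i ⊕ C_i ⊕ C'_i.
P'[0]: 0b01011010 ⊕ 0b11110101 ⊕ 0b11111111 = 0b01010000.
P'[1]: 0b11101100 ⊕ 0b01000010 ⊕ 0b10010100 = 0b00111010.
P'[2]: 0b11001011 ⊕ 0b01111010 ⊕ 0b00100010 = 0b10010011.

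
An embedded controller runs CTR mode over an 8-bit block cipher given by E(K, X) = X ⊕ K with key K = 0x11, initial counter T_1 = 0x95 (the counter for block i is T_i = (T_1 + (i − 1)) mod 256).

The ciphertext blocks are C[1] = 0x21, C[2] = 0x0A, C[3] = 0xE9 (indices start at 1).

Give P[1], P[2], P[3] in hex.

CTR decryption: S_i = E(K, T_i) where T_i is the counter for block i; P_i = C_i ⊕ S_i.
P[1]: T = 0x95, S = E(K, T) = 0x84; 0x21 ⊕ 0x84 = 0xA5.
P[2]: T = 0x96, S = E(K, T) = 0x87; 0x0A ⊕ 0x87 = 0x8D.
P[3]: T = 0x97, S = E(K, T) = 0x86; 0xE9 ⊕ 0x86 = 0x6F.

P[1] = 0xA5, P[2] = 0x8D, P[3] = 0x6F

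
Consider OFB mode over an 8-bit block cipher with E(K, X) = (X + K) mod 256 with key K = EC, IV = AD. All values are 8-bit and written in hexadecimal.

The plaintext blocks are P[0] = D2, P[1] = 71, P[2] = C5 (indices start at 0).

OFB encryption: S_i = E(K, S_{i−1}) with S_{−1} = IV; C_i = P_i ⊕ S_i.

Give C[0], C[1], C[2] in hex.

C[0]: S = E(K, AD) = 99; D2 ⊕ 99 = 4B.
C[1]: S = E(K, 99) = 85; 71 ⊕ 85 = F4.
C[2]: S = E(K, 85) = 71; C5 ⊕ 71 = B4.

C[0] = 4B, C[1] = F4, C[2] = B4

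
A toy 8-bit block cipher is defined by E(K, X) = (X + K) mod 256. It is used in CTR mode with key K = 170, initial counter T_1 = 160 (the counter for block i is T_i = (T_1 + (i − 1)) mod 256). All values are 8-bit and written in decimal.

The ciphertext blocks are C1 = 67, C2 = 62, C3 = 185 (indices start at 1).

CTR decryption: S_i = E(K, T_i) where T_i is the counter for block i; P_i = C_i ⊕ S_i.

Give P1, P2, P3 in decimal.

P1 = 9, P2 = 117, P3 = 245

P1: T = 160, S = E(K, T) = 74; 67 ⊕ 74 = 9.
P2: T = 161, S = E(K, T) = 75; 62 ⊕ 75 = 117.
P3: T = 162, S = E(K, T) = 76; 185 ⊕ 76 = 245.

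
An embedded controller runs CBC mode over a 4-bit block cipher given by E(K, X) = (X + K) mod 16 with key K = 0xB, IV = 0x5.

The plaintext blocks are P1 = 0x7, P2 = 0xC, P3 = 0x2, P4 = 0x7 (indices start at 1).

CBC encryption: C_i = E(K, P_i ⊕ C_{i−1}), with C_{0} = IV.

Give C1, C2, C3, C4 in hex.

C1: P1 ⊕ 0x5 = 0x2; E(K, 0x2) = 0xD.
C2: P2 ⊕ 0xD = 0x1; E(K, 0x1) = 0xC.
C3: P3 ⊕ 0xC = 0xE; E(K, 0xE) = 0x9.
C4: P4 ⊕ 0x9 = 0xE; E(K, 0xE) = 0x9.

C1 = 0xD, C2 = 0xC, C3 = 0x9, C4 = 0x9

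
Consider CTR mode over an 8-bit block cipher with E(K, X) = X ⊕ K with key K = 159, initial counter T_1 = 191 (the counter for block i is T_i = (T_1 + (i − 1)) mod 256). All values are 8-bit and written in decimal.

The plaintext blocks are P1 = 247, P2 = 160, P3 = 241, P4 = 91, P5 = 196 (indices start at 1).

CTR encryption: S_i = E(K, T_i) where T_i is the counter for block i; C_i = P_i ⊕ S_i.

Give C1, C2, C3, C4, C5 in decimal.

C1 = 215, C2 = 255, C3 = 175, C4 = 6, C5 = 152

C1: T = 191, S = E(K, T) = 32; 247 ⊕ 32 = 215.
C2: T = 192, S = E(K, T) = 95; 160 ⊕ 95 = 255.
C3: T = 193, S = E(K, T) = 94; 241 ⊕ 94 = 175.
C4: T = 194, S = E(K, T) = 93; 91 ⊕ 93 = 6.
C5: T = 195, S = E(K, T) = 92; 196 ⊕ 92 = 152.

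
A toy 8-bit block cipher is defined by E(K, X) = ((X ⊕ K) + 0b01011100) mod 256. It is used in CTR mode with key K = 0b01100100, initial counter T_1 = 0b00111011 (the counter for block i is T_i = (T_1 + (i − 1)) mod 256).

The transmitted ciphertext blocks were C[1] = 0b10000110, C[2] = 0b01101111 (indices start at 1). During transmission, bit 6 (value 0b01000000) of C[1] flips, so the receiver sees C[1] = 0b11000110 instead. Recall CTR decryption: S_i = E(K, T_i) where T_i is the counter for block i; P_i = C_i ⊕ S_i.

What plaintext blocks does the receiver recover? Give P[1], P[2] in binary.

P[1] = 0b01111101, P[2] = 0b11011011

Only C[1] changed, to 0b11000110. In CTR, a change in C_i flips the same bit in P_i only; the keystream is unaffected. Decrypting the received ciphertext:
P[1]: T = 0b00111011, S = E(K, T) = 0b10111011; 0b11000110 ⊕ 0b10111011 = 0b01111101.
P[2]: T = 0b00111100, S = E(K, T) = 0b10110100; 0b01101111 ⊕ 0b10110100 = 0b11011011.
Blocks that differ from the original plaintext: P[1].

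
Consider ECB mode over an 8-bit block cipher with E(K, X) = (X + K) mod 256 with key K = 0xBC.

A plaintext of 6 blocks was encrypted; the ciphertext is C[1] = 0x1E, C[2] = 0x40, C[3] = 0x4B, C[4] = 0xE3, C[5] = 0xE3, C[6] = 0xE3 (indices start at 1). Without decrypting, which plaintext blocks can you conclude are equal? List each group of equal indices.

P[4] = P[5] = P[6]

ECB encrypts each block independently with the same key, so equal ciphertext blocks imply equal plaintext blocks.
C[4] = C[5] = C[6] = 0xE3, so P[4] = P[5] = P[6].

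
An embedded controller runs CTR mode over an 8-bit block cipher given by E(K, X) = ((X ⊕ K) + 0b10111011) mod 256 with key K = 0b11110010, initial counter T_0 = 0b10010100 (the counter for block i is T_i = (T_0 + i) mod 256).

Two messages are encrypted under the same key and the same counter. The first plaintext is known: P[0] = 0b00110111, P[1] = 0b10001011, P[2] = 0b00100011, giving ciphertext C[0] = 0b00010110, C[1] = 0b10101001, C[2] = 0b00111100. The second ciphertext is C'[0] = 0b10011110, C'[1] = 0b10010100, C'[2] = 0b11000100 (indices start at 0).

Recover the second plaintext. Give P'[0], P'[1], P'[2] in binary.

In CTR with a reused counter, both messages share the same keystream S_i, so C_i ⊕ C'_i = P_i ⊕ P'_i and thus P'_i = P_i ⊕ C_i ⊕ C'_i.
P'[0]: 0b00110111 ⊕ 0b00010110 ⊕ 0b10011110 = 0b10111111.
P'[1]: 0b10001011 ⊕ 0b10101001 ⊕ 0b10010100 = 0b10110110.
P'[2]: 0b00100011 ⊕ 0b00111100 ⊕ 0b11000100 = 0b11011011.

P'[0] = 0b10111111, P'[1] = 0b10110110, P'[2] = 0b11011011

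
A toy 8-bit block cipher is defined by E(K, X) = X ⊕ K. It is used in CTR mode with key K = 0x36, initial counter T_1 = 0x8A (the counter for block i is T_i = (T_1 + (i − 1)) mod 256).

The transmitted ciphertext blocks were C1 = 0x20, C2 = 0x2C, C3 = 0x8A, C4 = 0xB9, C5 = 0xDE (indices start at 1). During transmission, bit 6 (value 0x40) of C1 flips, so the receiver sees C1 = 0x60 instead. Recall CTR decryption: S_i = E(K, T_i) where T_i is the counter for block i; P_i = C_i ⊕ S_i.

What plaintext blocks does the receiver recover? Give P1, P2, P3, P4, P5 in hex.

P1 = 0xDC, P2 = 0x91, P3 = 0x30, P4 = 0x02, P5 = 0x66

Only C1 changed, to 0x60. In CTR, a change in C_i flips the same bit in P_i only; the keystream is unaffected. Decrypting the received ciphertext:
P1: T = 0x8A, S = E(K, T) = 0xBC; 0x60 ⊕ 0xBC = 0xDC.
P2: T = 0x8B, S = E(K, T) = 0xBD; 0x2C ⊕ 0xBD = 0x91.
P3: T = 0x8C, S = E(K, T) = 0xBA; 0x8A ⊕ 0xBA = 0x30.
P4: T = 0x8D, S = E(K, T) = 0xBB; 0xB9 ⊕ 0xBB = 0x02.
P5: T = 0x8E, S = E(K, T) = 0xB8; 0xDE ⊕ 0xB8 = 0x66.
Blocks that differ from the original plaintext: P1.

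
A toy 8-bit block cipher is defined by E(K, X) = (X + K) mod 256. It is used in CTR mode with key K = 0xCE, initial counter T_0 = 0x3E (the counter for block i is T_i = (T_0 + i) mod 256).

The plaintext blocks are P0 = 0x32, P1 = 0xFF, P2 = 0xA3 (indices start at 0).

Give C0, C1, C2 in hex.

C0 = 0x3E, C1 = 0xF2, C2 = 0xAD

CTR encryption: S_i = E(K, T_i) where T_i is the counter for block i; C_i = P_i ⊕ S_i.
C0: T = 0x3E, S = E(K, T) = 0x0C; 0x32 ⊕ 0x0C = 0x3E.
C1: T = 0x3F, S = E(K, T) = 0x0D; 0xFF ⊕ 0x0D = 0xF2.
C2: T = 0x40, S = E(K, T) = 0x0E; 0xA3 ⊕ 0x0E = 0xAD.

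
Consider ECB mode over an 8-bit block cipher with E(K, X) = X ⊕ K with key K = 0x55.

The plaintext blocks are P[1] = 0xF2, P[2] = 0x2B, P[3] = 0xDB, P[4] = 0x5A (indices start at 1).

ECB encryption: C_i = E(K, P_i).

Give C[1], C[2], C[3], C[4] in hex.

C[1]: E(K, 0xF2) = 0xA7.
C[2]: E(K, 0x2B) = 0x7E.
C[3]: E(K, 0xDB) = 0x8E.
C[4]: E(K, 0x5A) = 0x0F.

C[1] = 0xA7, C[2] = 0x7E, C[3] = 0x8E, C[4] = 0x0F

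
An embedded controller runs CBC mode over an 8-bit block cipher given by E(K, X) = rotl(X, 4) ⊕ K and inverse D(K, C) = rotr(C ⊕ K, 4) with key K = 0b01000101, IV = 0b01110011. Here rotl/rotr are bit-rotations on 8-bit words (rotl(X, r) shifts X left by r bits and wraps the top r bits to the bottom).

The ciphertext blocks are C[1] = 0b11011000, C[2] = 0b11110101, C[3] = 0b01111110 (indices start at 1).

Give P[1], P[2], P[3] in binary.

CBC decryption: P_i = D(K, C_i) ⊕ C_{i−1}, with C_{0} = IV.
P[1]: D(K, 0b11011000) = 0b11011001; 0b11011001 ⊕ 0b01110011 = 0b10101010.
P[2]: D(K, 0b11110101) = 0b00001011; 0b00001011 ⊕ 0b11011000 = 0b11010011.
P[3]: D(K, 0b01111110) = 0b10110011; 0b10110011 ⊕ 0b11110101 = 0b01000110.

P[1] = 0b10101010, P[2] = 0b11010011, P[3] = 0b01000110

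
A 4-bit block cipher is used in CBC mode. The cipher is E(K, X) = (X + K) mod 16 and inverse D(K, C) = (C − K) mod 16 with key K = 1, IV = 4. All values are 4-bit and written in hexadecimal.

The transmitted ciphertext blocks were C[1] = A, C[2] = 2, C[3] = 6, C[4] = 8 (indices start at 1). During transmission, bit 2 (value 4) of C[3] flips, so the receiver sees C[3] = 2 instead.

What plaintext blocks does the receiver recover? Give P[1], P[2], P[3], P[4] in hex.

CBC decryption: P_i = D(K, C_i) ⊕ C_{i−1}, with C_{0} = IV.
Only C[3] changed, to 2. In CBC, a change in C_i garbles P_i and flips the same bit in P_{i+1}. Decrypting the received ciphertext:
P[1]: D(K, A) = 9; 9 ⊕ 4 = D.
P[2]: D(K, 2) = 1; 1 ⊕ A = B.
P[3]: D(K, 2) = 1; 1 ⊕ 2 = 3.
P[4]: D(K, 8) = 7; 7 ⊕ 2 = 5.
Blocks that differ from the original plaintext: P[3], P[4].

P[1] = D, P[2] = B, P[3] = 3, P[4] = 5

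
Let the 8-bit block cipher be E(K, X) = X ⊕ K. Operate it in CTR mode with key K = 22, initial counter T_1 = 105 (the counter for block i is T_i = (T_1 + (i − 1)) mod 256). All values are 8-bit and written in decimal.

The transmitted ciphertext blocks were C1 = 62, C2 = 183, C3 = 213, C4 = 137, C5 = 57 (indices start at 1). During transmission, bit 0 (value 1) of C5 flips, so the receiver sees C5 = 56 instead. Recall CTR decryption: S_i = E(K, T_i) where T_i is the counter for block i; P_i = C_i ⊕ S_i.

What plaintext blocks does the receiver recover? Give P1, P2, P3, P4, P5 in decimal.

Only C5 changed, to 56. In CTR, a change in C_i flips the same bit in P_i only; the keystream is unaffected. Decrypting the received ciphertext:
P1: T = 105, S = E(K, T) = 127; 62 ⊕ 127 = 65.
P2: T = 106, S = E(K, T) = 124; 183 ⊕ 124 = 203.
P3: T = 107, S = E(K, T) = 125; 213 ⊕ 125 = 168.
P4: T = 108, S = E(K, T) = 122; 137 ⊕ 122 = 243.
P5: T = 109, S = E(K, T) = 123; 56 ⊕ 123 = 67.
Blocks that differ from the original plaintext: P5.

P1 = 65, P2 = 203, P3 = 168, P4 = 243, P5 = 67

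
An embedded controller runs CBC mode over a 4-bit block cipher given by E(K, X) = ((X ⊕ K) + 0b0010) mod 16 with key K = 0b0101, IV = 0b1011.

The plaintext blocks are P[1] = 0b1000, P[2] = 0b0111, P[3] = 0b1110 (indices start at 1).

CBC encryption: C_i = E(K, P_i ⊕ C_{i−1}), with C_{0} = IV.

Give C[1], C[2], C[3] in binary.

C[1]: P[1] ⊕ 0b1011 = 0b0011; E(K, 0b0011) = 0b1000.
C[2]: P[2] ⊕ 0b1000 = 0b1111; E(K, 0b1111) = 0b1100.
C[3]: P[3] ⊕ 0b1100 = 0b0010; E(K, 0b0010) = 0b1001.

C[1] = 0b1000, C[2] = 0b1100, C[3] = 0b1001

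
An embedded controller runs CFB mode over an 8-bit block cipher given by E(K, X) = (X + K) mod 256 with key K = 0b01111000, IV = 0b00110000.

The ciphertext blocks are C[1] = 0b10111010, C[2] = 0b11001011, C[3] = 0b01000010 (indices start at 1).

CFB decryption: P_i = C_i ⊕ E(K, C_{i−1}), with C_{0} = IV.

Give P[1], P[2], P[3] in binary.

P[1]: E(K, 0b00110000) = 0b10101000; 0b10111010 ⊕ 0b10101000 = 0b00010010.
P[2]: E(K, 0b10111010) = 0b00110010; 0b11001011 ⊕ 0b00110010 = 0b11111001.
P[3]: E(K, 0b11001011) = 0b01000011; 0b01000010 ⊕ 0b01000011 = 0b00000001.

P[1] = 0b00010010, P[2] = 0b11111001, P[3] = 0b00000001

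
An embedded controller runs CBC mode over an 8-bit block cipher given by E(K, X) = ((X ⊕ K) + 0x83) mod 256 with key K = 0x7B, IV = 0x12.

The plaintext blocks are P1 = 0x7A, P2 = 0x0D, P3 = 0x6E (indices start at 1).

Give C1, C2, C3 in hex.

CBC encryption: C_i = E(K, P_i ⊕ C_{i−1}), with C_{0} = IV.
C1: P1 ⊕ 0x12 = 0x68; E(K, 0x68) = 0x96.
C2: P2 ⊕ 0x96 = 0x9B; E(K, 0x9B) = 0x63.
C3: P3 ⊕ 0x63 = 0x0D; E(K, 0x0D) = 0xF9.

C1 = 0x96, C2 = 0x63, C3 = 0xF9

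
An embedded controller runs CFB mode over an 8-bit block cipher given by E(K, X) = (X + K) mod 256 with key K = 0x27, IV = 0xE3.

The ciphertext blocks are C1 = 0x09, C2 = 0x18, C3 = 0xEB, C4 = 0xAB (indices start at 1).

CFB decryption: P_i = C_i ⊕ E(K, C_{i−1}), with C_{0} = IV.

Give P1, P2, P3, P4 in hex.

P1 = 0x03, P2 = 0x28, P3 = 0xD4, P4 = 0xB9

P1: E(K, 0xE3) = 0x0A; 0x09 ⊕ 0x0A = 0x03.
P2: E(K, 0x09) = 0x30; 0x18 ⊕ 0x30 = 0x28.
P3: E(K, 0x18) = 0x3F; 0xEB ⊕ 0x3F = 0xD4.
P4: E(K, 0xEB) = 0x12; 0xAB ⊕ 0x12 = 0xB9.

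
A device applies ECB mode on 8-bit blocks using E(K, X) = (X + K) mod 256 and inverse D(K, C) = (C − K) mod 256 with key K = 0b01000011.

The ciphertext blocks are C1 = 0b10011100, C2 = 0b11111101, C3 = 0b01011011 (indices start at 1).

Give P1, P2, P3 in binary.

P1 = 0b01011001, P2 = 0b10111010, P3 = 0b00011000

ECB decryption: P_i = D(K, C_i).
P1: D(K, 0b10011100) = 0b01011001.
P2: D(K, 0b11111101) = 0b10111010.
P3: D(K, 0b01011011) = 0b00011000.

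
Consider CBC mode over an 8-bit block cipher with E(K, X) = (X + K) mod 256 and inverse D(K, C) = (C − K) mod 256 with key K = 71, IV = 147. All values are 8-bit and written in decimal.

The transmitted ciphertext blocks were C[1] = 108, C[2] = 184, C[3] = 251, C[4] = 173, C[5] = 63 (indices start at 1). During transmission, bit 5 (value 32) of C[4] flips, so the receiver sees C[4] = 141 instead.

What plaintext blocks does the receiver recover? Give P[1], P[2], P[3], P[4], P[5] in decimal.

CBC decryption: P_i = D(K, C_i) ⊕ C_{i−1}, with C_{0} = IV.
Only C[4] changed, to 141. In CBC, a change in C_i garbles P_i and flips the same bit in P_{i+1}. Decrypting the received ciphertext:
P[1]: D(K, 108) = 37; 37 ⊕ 147 = 182.
P[2]: D(K, 184) = 113; 113 ⊕ 108 = 29.
P[3]: D(K, 251) = 180; 180 ⊕ 184 = 12.
P[4]: D(K, 141) = 70; 70 ⊕ 251 = 189.
P[5]: D(K, 63) = 248; 248 ⊕ 141 = 117.
Blocks that differ from the original plaintext: P[4], P[5].

P[1] = 182, P[2] = 29, P[3] = 12, P[4] = 189, P[5] = 117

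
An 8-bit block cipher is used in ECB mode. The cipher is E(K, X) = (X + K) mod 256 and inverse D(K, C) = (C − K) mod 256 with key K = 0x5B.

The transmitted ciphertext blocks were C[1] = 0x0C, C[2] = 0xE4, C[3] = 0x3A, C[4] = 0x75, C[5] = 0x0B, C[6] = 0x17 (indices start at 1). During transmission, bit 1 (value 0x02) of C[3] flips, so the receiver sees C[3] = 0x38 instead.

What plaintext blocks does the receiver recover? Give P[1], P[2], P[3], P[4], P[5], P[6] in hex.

P[1] = 0xB1, P[2] = 0x89, P[3] = 0xDD, P[4] = 0x1A, P[5] = 0xB0, P[6] = 0xBC

ECB decryption: P_i = D(K, C_i).
Only C[3] changed, to 0x38. In ECB, a change in C_i affects only P_i. Decrypting the received ciphertext:
P[1]: D(K, 0x0C) = 0xB1.
P[2]: D(K, 0xE4) = 0x89.
P[3]: D(K, 0x38) = 0xDD.
P[4]: D(K, 0x75) = 0x1A.
P[5]: D(K, 0x0B) = 0xB0.
P[6]: D(K, 0x17) = 0xBC.
Blocks that differ from the original plaintext: P[3].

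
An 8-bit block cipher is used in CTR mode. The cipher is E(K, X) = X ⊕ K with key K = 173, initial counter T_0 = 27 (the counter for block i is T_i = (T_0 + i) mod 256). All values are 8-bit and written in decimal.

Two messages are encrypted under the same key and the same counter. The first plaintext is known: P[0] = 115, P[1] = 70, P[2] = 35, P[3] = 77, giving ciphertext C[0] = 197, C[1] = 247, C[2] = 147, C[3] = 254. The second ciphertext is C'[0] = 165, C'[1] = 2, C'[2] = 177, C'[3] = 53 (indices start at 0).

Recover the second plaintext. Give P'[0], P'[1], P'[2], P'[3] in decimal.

In CTR with a reused counter, both messages share the same keystream S_i, so C_i ⊕ C'_i = P_i ⊕ P'_i and thus P'_i = P_i ⊕ C_i ⊕ C'_i.
P'[0]: 115 ⊕ 197 ⊕ 165 = 19.
P'[1]: 70 ⊕ 247 ⊕ 2 = 179.
P'[2]: 35 ⊕ 147 ⊕ 177 = 1.
P'[3]: 77 ⊕ 254 ⊕ 53 = 134.

P'[0] = 19, P'[1] = 179, P'[2] = 1, P'[3] = 134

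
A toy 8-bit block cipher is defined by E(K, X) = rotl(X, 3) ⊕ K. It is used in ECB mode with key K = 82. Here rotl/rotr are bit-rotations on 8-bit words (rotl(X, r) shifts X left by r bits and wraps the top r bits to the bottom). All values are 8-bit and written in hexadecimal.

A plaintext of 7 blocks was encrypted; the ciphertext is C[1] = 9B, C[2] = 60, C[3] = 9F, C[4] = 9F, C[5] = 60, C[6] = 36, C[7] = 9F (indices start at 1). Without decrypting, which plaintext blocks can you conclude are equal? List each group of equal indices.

ECB encrypts each block independently with the same key, so equal ciphertext blocks imply equal plaintext blocks.
C[2] = C[5] = 60, so P[2] = P[5].
C[3] = C[4] = C[7] = 9F, so P[3] = P[4] = P[7].

P[2] = P[5]; P[3] = P[4] = P[7]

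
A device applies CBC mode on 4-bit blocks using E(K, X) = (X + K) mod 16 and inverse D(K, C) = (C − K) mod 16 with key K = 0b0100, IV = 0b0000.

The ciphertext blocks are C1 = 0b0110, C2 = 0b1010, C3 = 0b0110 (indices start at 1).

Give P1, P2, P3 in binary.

P1 = 0b0010, P2 = 0b0000, P3 = 0b1000

CBC decryption: P_i = D(K, C_i) ⊕ C_{i−1}, with C_{0} = IV.
P1: D(K, 0b0110) = 0b0010; 0b0010 ⊕ 0b0000 = 0b0010.
P2: D(K, 0b1010) = 0b0110; 0b0110 ⊕ 0b0110 = 0b0000.
P3: D(K, 0b0110) = 0b0010; 0b0010 ⊕ 0b1010 = 0b1000.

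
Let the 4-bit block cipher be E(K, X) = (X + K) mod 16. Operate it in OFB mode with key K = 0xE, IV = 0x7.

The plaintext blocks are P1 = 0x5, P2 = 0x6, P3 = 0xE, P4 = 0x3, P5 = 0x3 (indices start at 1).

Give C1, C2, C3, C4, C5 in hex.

OFB encryption: S_i = E(K, S_{i−1}) with S_{0} = IV; C_i = P_i ⊕ S_i.
C1: S = E(K, 0x7) = 0x5; 0x5 ⊕ 0x5 = 0x0.
C2: S = E(K, 0x5) = 0x3; 0x6 ⊕ 0x3 = 0x5.
C3: S = E(K, 0x3) = 0x1; 0xE ⊕ 0x1 = 0xF.
C4: S = E(K, 0x1) = 0xF; 0x3 ⊕ 0xF = 0xC.
C5: S = E(K, 0xF) = 0xD; 0x3 ⊕ 0xD = 0xE.

C1 = 0x0, C2 = 0x5, C3 = 0xF, C4 = 0xC, C5 = 0xE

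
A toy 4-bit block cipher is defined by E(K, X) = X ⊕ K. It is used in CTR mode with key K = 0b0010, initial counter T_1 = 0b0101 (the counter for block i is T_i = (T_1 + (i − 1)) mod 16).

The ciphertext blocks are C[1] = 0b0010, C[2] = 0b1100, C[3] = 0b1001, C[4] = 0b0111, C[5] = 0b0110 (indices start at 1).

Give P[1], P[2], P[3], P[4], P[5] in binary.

P[1] = 0b0101, P[2] = 0b1000, P[3] = 0b1100, P[4] = 0b1101, P[5] = 0b1101

CTR decryption: S_i = E(K, T_i) where T_i is the counter for block i; P_i = C_i ⊕ S_i.
P[1]: T = 0b0101, S = E(K, T) = 0b0111; 0b0010 ⊕ 0b0111 = 0b0101.
P[2]: T = 0b0110, S = E(K, T) = 0b0100; 0b1100 ⊕ 0b0100 = 0b1000.
P[3]: T = 0b0111, S = E(K, T) = 0b0101; 0b1001 ⊕ 0b0101 = 0b1100.
P[4]: T = 0b1000, S = E(K, T) = 0b1010; 0b0111 ⊕ 0b1010 = 0b1101.
P[5]: T = 0b1001, S = E(K, T) = 0b1011; 0b0110 ⊕ 0b1011 = 0b1101.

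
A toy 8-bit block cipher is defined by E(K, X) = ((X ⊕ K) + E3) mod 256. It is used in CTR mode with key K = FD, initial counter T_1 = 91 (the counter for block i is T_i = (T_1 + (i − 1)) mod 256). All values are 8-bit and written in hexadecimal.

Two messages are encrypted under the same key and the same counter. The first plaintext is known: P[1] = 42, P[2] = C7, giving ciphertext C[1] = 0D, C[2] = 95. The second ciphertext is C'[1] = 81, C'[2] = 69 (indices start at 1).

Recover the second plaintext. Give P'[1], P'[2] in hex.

In CTR with a reused counter, both messages share the same keystream S_i, so C_i ⊕ C'_i = P_i ⊕ P'_i and thus P'_i = P_i ⊕ C_i ⊕ C'_i.
P'[1]: 42 ⊕ 0D ⊕ 81 = CE.
P'[2]: C7 ⊕ 95 ⊕ 69 = 3B.

P'[1] = CE, P'[2] = 3B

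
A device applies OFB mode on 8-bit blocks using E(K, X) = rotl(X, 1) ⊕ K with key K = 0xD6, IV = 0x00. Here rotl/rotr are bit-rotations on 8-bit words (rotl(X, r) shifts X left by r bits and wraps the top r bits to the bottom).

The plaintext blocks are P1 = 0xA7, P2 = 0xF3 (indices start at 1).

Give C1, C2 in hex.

C1 = 0x71, C2 = 0x88

OFB encryption: S_i = E(K, S_{i−1}) with S_{0} = IV; C_i = P_i ⊕ S_i.
C1: S = E(K, 0x00) = 0xD6; 0xA7 ⊕ 0xD6 = 0x71.
C2: S = E(K, 0xD6) = 0x7B; 0xF3 ⊕ 0x7B = 0x88.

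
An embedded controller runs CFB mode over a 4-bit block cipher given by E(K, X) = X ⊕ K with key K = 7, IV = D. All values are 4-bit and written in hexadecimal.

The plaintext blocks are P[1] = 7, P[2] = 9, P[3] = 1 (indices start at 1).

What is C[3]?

CFB encryption: C_i = P_i ⊕ E(K, C_{i−1}), with C_{0} = IV.
C[1]: E(K, D) = A; 7 ⊕ A = D.
C[2]: E(K, D) = A; 9 ⊕ A = 3.
C[3]: E(K, 3) = 4; 1 ⊕ 4 = 5.

C[3] = 5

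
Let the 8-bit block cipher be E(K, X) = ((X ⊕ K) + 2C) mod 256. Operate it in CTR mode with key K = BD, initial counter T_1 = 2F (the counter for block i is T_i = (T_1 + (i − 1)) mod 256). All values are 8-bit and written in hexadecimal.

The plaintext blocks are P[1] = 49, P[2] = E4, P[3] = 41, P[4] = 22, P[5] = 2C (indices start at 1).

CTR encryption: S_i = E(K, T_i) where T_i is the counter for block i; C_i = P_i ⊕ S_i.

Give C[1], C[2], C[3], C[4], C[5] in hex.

C[1]: T = 2F, S = E(K, T) = BE; 49 ⊕ BE = F7.
C[2]: T = 30, S = E(K, T) = B9; E4 ⊕ B9 = 5D.
C[3]: T = 31, S = E(K, T) = B8; 41 ⊕ B8 = F9.
C[4]: T = 32, S = E(K, T) = BB; 22 ⊕ BB = 99.
C[5]: T = 33, S = E(K, T) = BA; 2C ⊕ BA = 96.

C[1] = F7, C[2] = 5D, C[3] = F9, C[4] = 99, C[5] = 96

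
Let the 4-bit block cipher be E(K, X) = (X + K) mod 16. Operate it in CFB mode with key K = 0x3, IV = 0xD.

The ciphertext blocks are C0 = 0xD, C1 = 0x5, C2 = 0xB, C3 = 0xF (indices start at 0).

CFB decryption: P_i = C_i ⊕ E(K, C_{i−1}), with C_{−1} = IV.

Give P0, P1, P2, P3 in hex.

P0: E(K, 0xD) = 0x0; 0xD ⊕ 0x0 = 0xD.
P1: E(K, 0xD) = 0x0; 0x5 ⊕ 0x0 = 0x5.
P2: E(K, 0x5) = 0x8; 0xB ⊕ 0x8 = 0x3.
P3: E(K, 0xB) = 0xE; 0xF ⊕ 0xE = 0x1.

P0 = 0xD, P1 = 0x5, P2 = 0x3, P3 = 0x1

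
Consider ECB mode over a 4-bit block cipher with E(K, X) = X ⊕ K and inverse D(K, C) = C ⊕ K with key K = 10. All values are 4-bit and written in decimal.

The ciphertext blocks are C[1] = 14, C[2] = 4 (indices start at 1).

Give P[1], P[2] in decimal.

P[1] = 4, P[2] = 14

ECB decryption: P_i = D(K, C_i).
P[1]: D(K, 14) = 4.
P[2]: D(K, 4) = 14.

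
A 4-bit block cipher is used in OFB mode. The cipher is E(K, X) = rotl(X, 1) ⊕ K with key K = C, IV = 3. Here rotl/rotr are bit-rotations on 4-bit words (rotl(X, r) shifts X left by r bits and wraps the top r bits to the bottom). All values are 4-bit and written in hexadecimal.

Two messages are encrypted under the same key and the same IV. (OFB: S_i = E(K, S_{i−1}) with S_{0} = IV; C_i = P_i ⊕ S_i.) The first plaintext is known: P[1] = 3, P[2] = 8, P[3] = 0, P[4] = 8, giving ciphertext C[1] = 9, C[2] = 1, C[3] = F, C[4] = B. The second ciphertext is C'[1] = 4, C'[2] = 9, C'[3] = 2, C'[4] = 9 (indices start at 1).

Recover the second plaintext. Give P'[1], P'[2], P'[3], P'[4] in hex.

P'[1] = E, P'[2] = 0, P'[3] = D, P'[4] = A

In OFB with a reused IV, both messages share the same keystream S_i, so C_i ⊕ C'_i = P_i ⊕ P'_i and thus P'_i = P_i ⊕ C_i ⊕ C'_i.
P'[1]: 3 ⊕ 9 ⊕ 4 = E.
P'[2]: 8 ⊕ 1 ⊕ 9 = 0.
P'[3]: 0 ⊕ F ⊕ 2 = D.
P'[4]: 8 ⊕ B ⊕ 9 = A.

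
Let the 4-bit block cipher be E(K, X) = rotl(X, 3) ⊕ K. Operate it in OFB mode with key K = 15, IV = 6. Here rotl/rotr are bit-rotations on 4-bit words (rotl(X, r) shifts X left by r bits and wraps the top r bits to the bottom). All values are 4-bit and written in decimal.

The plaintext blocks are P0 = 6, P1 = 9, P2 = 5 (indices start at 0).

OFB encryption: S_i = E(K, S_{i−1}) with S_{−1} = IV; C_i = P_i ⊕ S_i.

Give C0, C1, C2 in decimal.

C0 = 10, C1 = 0, C2 = 6

C0: S = E(K, 6) = 12; 6 ⊕ 12 = 10.
C1: S = E(K, 12) = 9; 9 ⊕ 9 = 0.
C2: S = E(K, 9) = 3; 5 ⊕ 3 = 6.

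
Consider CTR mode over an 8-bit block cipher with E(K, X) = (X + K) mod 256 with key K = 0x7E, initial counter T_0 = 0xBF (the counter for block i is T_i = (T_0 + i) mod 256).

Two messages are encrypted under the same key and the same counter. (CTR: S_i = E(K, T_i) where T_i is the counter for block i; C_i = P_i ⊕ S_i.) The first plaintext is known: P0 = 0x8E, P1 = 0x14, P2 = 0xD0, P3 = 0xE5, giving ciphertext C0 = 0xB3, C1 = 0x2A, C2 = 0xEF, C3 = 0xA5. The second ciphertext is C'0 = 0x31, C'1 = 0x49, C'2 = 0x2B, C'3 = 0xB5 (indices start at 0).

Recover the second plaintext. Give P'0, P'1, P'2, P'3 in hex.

P'0 = 0x0C, P'1 = 0x77, P'2 = 0x14, P'3 = 0xF5

In CTR with a reused counter, both messages share the same keystream S_i, so C_i ⊕ C'_i = P_i ⊕ P'_i and thus P'_i = P_i ⊕ C_i ⊕ C'_i.
P'0: 0x8E ⊕ 0xB3 ⊕ 0x31 = 0x0C.
P'1: 0x14 ⊕ 0x2A ⊕ 0x49 = 0x77.
P'2: 0xD0 ⊕ 0xEF ⊕ 0x2B = 0x14.
P'3: 0xE5 ⊕ 0xA5 ⊕ 0xB5 = 0xF5.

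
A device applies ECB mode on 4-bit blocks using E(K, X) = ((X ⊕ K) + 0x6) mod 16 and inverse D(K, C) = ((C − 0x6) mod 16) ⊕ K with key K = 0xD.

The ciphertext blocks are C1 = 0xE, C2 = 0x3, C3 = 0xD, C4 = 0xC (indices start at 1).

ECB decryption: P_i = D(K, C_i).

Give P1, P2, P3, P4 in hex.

P1 = 0x5, P2 = 0x0, P3 = 0xA, P4 = 0xB

P1: D(K, 0xE) = 0x5.
P2: D(K, 0x3) = 0x0.
P3: D(K, 0xD) = 0xA.
P4: D(K, 0xC) = 0xB.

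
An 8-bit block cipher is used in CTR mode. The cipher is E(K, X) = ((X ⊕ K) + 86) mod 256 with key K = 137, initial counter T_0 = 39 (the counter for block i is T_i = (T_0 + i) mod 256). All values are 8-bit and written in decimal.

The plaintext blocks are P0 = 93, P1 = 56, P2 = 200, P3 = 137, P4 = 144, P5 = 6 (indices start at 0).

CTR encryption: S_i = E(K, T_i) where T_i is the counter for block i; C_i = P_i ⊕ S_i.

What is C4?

C4 = 104

C0: T = 39, S = E(K, T) = 4; 93 ⊕ 4 = 89.
C1: T = 40, S = E(K, T) = 247; 56 ⊕ 247 = 207.
C2: T = 41, S = E(K, T) = 246; 200 ⊕ 246 = 62.
C3: T = 42, S = E(K, T) = 249; 137 ⊕ 249 = 112.
C4: T = 43, S = E(K, T) = 248; 144 ⊕ 248 = 104.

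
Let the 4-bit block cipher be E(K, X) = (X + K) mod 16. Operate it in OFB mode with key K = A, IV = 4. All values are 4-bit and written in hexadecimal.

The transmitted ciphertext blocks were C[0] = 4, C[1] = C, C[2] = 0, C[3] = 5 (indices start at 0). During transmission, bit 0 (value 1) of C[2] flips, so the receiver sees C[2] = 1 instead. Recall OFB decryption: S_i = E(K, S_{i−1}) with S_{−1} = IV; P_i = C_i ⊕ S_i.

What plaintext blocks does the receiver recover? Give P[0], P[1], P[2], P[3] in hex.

Only C[2] changed, to 1. In OFB, a change in C_i flips the same bit in P_i only; the keystream is unaffected. Decrypting the received ciphertext:
P[0]: S = E(K, 4) = E; 4 ⊕ E = A.
P[1]: S = E(K, E) = 8; C ⊕ 8 = 4.
P[2]: S = E(K, 8) = 2; 1 ⊕ 2 = 3.
P[3]: S = E(K, 2) = C; 5 ⊕ C = 9.
Blocks that differ from the original plaintext: P[2].

P[0] = A, P[1] = 4, P[2] = 3, P[3] = 9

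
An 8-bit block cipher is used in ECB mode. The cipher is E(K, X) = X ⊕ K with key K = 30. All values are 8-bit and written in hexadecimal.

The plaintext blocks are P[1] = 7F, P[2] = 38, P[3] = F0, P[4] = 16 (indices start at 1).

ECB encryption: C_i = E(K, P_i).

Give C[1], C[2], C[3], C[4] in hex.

C[1] = 4F, C[2] = 08, C[3] = C0, C[4] = 26

C[1]: E(K, 7F) = 4F.
C[2]: E(K, 38) = 08.
C[3]: E(K, F0) = C0.
C[4]: E(K, 16) = 26.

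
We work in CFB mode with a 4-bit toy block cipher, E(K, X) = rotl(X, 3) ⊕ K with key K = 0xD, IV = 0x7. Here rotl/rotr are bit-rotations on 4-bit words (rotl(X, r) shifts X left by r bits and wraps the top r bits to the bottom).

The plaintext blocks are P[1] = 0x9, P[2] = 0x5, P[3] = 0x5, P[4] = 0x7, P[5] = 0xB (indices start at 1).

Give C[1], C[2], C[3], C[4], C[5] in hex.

C[1] = 0xF, C[2] = 0x7, C[3] = 0x3, C[4] = 0x3, C[5] = 0xF

CFB encryption: C_i = P_i ⊕ E(K, C_{i−1}), with C_{0} = IV.
C[1]: E(K, 0x7) = 0x6; 0x9 ⊕ 0x6 = 0xF.
C[2]: E(K, 0xF) = 0x2; 0x5 ⊕ 0x2 = 0x7.
C[3]: E(K, 0x7) = 0x6; 0x5 ⊕ 0x6 = 0x3.
C[4]: E(K, 0x3) = 0x4; 0x7 ⊕ 0x4 = 0x3.
C[5]: E(K, 0x3) = 0x4; 0xB ⊕ 0x4 = 0xF.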